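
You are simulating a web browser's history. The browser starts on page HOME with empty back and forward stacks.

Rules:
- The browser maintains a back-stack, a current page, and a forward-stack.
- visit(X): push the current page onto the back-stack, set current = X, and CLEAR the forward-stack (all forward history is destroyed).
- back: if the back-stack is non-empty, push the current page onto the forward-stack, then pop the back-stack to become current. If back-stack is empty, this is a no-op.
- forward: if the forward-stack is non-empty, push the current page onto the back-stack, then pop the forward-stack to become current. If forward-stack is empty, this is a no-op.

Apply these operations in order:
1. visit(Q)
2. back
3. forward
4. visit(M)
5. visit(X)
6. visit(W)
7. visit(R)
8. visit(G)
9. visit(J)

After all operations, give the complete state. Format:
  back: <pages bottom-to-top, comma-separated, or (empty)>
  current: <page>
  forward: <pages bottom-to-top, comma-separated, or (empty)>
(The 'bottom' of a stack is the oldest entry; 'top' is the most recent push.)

After 1 (visit(Q)): cur=Q back=1 fwd=0
After 2 (back): cur=HOME back=0 fwd=1
After 3 (forward): cur=Q back=1 fwd=0
After 4 (visit(M)): cur=M back=2 fwd=0
After 5 (visit(X)): cur=X back=3 fwd=0
After 6 (visit(W)): cur=W back=4 fwd=0
After 7 (visit(R)): cur=R back=5 fwd=0
After 8 (visit(G)): cur=G back=6 fwd=0
After 9 (visit(J)): cur=J back=7 fwd=0

Answer: back: HOME,Q,M,X,W,R,G
current: J
forward: (empty)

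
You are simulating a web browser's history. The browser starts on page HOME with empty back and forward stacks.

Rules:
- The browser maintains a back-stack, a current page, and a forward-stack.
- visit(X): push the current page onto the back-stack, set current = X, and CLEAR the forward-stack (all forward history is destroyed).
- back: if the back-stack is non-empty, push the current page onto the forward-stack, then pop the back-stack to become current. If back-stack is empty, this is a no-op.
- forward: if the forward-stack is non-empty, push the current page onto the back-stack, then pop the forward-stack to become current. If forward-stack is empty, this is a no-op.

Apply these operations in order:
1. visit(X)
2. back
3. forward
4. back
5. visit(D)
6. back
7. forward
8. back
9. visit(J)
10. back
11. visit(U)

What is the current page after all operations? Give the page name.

After 1 (visit(X)): cur=X back=1 fwd=0
After 2 (back): cur=HOME back=0 fwd=1
After 3 (forward): cur=X back=1 fwd=0
After 4 (back): cur=HOME back=0 fwd=1
After 5 (visit(D)): cur=D back=1 fwd=0
After 6 (back): cur=HOME back=0 fwd=1
After 7 (forward): cur=D back=1 fwd=0
After 8 (back): cur=HOME back=0 fwd=1
After 9 (visit(J)): cur=J back=1 fwd=0
After 10 (back): cur=HOME back=0 fwd=1
After 11 (visit(U)): cur=U back=1 fwd=0

Answer: U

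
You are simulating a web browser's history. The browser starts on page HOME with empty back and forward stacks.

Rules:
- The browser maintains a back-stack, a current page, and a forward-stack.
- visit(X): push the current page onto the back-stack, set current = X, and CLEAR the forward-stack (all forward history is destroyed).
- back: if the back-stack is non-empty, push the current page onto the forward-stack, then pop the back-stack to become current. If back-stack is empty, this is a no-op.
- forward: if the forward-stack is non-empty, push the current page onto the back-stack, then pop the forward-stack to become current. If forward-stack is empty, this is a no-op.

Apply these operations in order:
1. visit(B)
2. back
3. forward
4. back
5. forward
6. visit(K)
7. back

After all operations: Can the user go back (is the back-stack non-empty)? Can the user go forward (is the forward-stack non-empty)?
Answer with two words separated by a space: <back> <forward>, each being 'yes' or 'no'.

Answer: yes yes

Derivation:
After 1 (visit(B)): cur=B back=1 fwd=0
After 2 (back): cur=HOME back=0 fwd=1
After 3 (forward): cur=B back=1 fwd=0
After 4 (back): cur=HOME back=0 fwd=1
After 5 (forward): cur=B back=1 fwd=0
After 6 (visit(K)): cur=K back=2 fwd=0
After 7 (back): cur=B back=1 fwd=1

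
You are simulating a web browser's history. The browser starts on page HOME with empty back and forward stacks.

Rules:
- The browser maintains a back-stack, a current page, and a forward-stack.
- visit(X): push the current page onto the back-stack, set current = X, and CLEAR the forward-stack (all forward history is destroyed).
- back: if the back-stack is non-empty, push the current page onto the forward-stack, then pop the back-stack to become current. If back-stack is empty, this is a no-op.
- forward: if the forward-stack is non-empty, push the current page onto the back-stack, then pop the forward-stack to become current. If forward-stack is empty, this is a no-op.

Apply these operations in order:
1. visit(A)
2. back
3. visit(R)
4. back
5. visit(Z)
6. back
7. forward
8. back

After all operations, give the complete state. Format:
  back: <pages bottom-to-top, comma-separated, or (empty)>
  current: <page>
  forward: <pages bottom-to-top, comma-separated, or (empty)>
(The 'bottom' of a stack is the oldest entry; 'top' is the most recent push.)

Answer: back: (empty)
current: HOME
forward: Z

Derivation:
After 1 (visit(A)): cur=A back=1 fwd=0
After 2 (back): cur=HOME back=0 fwd=1
After 3 (visit(R)): cur=R back=1 fwd=0
After 4 (back): cur=HOME back=0 fwd=1
After 5 (visit(Z)): cur=Z back=1 fwd=0
After 6 (back): cur=HOME back=0 fwd=1
After 7 (forward): cur=Z back=1 fwd=0
After 8 (back): cur=HOME back=0 fwd=1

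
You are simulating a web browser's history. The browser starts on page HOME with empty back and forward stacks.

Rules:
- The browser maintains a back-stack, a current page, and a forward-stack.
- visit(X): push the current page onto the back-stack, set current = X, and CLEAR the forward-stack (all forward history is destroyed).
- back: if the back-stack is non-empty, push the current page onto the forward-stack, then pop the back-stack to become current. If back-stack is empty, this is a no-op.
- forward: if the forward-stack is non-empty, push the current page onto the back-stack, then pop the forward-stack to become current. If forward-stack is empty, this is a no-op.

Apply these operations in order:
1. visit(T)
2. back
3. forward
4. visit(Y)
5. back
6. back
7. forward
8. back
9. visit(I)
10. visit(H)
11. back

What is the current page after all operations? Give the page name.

After 1 (visit(T)): cur=T back=1 fwd=0
After 2 (back): cur=HOME back=0 fwd=1
After 3 (forward): cur=T back=1 fwd=0
After 4 (visit(Y)): cur=Y back=2 fwd=0
After 5 (back): cur=T back=1 fwd=1
After 6 (back): cur=HOME back=0 fwd=2
After 7 (forward): cur=T back=1 fwd=1
After 8 (back): cur=HOME back=0 fwd=2
After 9 (visit(I)): cur=I back=1 fwd=0
After 10 (visit(H)): cur=H back=2 fwd=0
After 11 (back): cur=I back=1 fwd=1

Answer: I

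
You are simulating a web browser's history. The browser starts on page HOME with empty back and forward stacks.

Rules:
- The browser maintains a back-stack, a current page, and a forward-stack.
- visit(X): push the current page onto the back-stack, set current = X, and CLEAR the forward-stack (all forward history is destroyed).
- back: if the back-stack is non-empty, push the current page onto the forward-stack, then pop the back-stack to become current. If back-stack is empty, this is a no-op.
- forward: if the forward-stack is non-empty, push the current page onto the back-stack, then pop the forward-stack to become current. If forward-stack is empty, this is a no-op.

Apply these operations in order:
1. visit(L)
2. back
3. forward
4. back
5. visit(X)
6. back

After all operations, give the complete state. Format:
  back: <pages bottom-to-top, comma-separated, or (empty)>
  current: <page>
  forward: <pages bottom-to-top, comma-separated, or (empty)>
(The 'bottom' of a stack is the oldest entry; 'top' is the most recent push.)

Answer: back: (empty)
current: HOME
forward: X

Derivation:
After 1 (visit(L)): cur=L back=1 fwd=0
After 2 (back): cur=HOME back=0 fwd=1
After 3 (forward): cur=L back=1 fwd=0
After 4 (back): cur=HOME back=0 fwd=1
After 5 (visit(X)): cur=X back=1 fwd=0
After 6 (back): cur=HOME back=0 fwd=1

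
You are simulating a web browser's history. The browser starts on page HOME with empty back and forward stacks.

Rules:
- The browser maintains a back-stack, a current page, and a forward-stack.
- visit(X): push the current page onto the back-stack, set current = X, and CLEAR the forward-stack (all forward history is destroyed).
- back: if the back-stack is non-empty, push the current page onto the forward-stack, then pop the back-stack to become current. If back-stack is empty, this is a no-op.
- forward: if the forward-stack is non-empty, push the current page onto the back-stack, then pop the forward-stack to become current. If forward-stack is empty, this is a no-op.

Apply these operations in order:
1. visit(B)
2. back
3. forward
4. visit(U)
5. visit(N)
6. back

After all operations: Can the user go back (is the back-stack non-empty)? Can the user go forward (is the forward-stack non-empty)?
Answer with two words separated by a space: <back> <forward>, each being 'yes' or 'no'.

After 1 (visit(B)): cur=B back=1 fwd=0
After 2 (back): cur=HOME back=0 fwd=1
After 3 (forward): cur=B back=1 fwd=0
After 4 (visit(U)): cur=U back=2 fwd=0
After 5 (visit(N)): cur=N back=3 fwd=0
After 6 (back): cur=U back=2 fwd=1

Answer: yes yes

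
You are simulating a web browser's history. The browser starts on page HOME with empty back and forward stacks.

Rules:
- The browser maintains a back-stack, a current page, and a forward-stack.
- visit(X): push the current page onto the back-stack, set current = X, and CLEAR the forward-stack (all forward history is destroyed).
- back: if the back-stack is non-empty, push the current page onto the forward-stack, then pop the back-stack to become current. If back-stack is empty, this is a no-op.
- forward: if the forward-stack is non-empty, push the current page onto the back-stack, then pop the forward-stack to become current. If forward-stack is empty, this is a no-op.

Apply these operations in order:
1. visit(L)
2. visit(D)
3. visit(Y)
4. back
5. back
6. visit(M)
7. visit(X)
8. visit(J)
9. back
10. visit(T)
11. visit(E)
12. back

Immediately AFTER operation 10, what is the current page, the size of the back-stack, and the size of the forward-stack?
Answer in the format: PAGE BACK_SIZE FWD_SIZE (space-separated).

After 1 (visit(L)): cur=L back=1 fwd=0
After 2 (visit(D)): cur=D back=2 fwd=0
After 3 (visit(Y)): cur=Y back=3 fwd=0
After 4 (back): cur=D back=2 fwd=1
After 5 (back): cur=L back=1 fwd=2
After 6 (visit(M)): cur=M back=2 fwd=0
After 7 (visit(X)): cur=X back=3 fwd=0
After 8 (visit(J)): cur=J back=4 fwd=0
After 9 (back): cur=X back=3 fwd=1
After 10 (visit(T)): cur=T back=4 fwd=0

T 4 0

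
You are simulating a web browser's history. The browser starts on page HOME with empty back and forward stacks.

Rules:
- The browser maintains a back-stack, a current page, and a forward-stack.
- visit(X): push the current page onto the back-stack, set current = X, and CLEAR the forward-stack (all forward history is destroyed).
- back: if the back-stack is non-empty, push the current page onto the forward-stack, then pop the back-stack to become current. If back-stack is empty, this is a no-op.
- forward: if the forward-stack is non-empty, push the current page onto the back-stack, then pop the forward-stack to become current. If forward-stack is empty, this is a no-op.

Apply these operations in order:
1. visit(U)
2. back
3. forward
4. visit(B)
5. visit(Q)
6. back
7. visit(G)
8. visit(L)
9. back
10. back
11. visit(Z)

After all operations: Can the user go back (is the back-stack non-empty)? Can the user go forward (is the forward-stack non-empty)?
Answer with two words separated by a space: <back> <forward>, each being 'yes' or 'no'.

Answer: yes no

Derivation:
After 1 (visit(U)): cur=U back=1 fwd=0
After 2 (back): cur=HOME back=0 fwd=1
After 3 (forward): cur=U back=1 fwd=0
After 4 (visit(B)): cur=B back=2 fwd=0
After 5 (visit(Q)): cur=Q back=3 fwd=0
After 6 (back): cur=B back=2 fwd=1
After 7 (visit(G)): cur=G back=3 fwd=0
After 8 (visit(L)): cur=L back=4 fwd=0
After 9 (back): cur=G back=3 fwd=1
After 10 (back): cur=B back=2 fwd=2
After 11 (visit(Z)): cur=Z back=3 fwd=0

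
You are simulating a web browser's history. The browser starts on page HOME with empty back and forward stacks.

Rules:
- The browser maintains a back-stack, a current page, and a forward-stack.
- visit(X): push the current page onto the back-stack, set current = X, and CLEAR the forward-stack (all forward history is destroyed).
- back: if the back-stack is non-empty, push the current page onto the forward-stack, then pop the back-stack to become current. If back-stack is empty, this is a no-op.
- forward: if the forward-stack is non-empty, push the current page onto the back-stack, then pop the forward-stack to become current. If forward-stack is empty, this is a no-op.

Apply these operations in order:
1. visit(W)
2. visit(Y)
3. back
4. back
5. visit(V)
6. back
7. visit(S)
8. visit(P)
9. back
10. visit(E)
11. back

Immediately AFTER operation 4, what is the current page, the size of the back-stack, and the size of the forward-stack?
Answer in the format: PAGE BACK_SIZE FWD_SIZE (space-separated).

After 1 (visit(W)): cur=W back=1 fwd=0
After 2 (visit(Y)): cur=Y back=2 fwd=0
After 3 (back): cur=W back=1 fwd=1
After 4 (back): cur=HOME back=0 fwd=2

HOME 0 2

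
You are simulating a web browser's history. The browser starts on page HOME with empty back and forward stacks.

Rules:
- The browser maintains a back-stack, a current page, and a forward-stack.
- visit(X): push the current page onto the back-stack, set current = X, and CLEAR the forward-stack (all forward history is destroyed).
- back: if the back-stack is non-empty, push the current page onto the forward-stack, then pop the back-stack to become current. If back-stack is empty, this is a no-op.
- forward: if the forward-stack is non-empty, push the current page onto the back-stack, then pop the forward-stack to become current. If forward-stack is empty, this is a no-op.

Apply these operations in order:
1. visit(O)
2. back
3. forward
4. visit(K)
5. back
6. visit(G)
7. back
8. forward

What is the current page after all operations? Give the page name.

After 1 (visit(O)): cur=O back=1 fwd=0
After 2 (back): cur=HOME back=0 fwd=1
After 3 (forward): cur=O back=1 fwd=0
After 4 (visit(K)): cur=K back=2 fwd=0
After 5 (back): cur=O back=1 fwd=1
After 6 (visit(G)): cur=G back=2 fwd=0
After 7 (back): cur=O back=1 fwd=1
After 8 (forward): cur=G back=2 fwd=0

Answer: G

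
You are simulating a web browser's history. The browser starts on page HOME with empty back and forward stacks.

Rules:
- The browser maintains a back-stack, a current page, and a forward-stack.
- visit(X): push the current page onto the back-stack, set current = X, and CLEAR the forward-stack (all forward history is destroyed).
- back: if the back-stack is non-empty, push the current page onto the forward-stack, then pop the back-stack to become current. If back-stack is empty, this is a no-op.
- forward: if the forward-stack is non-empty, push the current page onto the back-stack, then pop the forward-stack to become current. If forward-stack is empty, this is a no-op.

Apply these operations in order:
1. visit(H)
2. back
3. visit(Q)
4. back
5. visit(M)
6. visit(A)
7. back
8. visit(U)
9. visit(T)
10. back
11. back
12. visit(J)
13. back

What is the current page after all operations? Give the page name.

After 1 (visit(H)): cur=H back=1 fwd=0
After 2 (back): cur=HOME back=0 fwd=1
After 3 (visit(Q)): cur=Q back=1 fwd=0
After 4 (back): cur=HOME back=0 fwd=1
After 5 (visit(M)): cur=M back=1 fwd=0
After 6 (visit(A)): cur=A back=2 fwd=0
After 7 (back): cur=M back=1 fwd=1
After 8 (visit(U)): cur=U back=2 fwd=0
After 9 (visit(T)): cur=T back=3 fwd=0
After 10 (back): cur=U back=2 fwd=1
After 11 (back): cur=M back=1 fwd=2
After 12 (visit(J)): cur=J back=2 fwd=0
After 13 (back): cur=M back=1 fwd=1

Answer: M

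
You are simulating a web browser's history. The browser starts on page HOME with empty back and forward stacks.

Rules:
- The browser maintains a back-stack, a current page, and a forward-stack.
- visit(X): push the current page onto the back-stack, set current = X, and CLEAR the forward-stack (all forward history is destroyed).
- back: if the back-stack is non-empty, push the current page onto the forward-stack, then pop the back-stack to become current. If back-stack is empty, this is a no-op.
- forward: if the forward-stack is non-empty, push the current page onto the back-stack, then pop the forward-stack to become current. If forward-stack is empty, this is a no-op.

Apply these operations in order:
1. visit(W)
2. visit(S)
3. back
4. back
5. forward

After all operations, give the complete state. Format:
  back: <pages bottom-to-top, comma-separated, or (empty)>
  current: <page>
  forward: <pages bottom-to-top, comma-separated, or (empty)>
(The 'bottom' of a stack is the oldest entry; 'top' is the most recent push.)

Answer: back: HOME
current: W
forward: S

Derivation:
After 1 (visit(W)): cur=W back=1 fwd=0
After 2 (visit(S)): cur=S back=2 fwd=0
After 3 (back): cur=W back=1 fwd=1
After 4 (back): cur=HOME back=0 fwd=2
After 5 (forward): cur=W back=1 fwd=1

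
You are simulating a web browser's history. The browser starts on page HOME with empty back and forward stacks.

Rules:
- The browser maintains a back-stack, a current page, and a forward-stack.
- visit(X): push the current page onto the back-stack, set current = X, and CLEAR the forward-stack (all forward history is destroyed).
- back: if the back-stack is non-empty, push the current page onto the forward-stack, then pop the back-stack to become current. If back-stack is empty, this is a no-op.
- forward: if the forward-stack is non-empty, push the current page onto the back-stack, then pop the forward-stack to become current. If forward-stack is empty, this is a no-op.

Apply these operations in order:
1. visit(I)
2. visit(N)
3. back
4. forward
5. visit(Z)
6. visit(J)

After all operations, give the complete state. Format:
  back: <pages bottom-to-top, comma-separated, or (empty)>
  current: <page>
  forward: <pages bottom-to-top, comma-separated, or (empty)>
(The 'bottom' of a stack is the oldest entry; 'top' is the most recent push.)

Answer: back: HOME,I,N,Z
current: J
forward: (empty)

Derivation:
After 1 (visit(I)): cur=I back=1 fwd=0
After 2 (visit(N)): cur=N back=2 fwd=0
After 3 (back): cur=I back=1 fwd=1
After 4 (forward): cur=N back=2 fwd=0
After 5 (visit(Z)): cur=Z back=3 fwd=0
After 6 (visit(J)): cur=J back=4 fwd=0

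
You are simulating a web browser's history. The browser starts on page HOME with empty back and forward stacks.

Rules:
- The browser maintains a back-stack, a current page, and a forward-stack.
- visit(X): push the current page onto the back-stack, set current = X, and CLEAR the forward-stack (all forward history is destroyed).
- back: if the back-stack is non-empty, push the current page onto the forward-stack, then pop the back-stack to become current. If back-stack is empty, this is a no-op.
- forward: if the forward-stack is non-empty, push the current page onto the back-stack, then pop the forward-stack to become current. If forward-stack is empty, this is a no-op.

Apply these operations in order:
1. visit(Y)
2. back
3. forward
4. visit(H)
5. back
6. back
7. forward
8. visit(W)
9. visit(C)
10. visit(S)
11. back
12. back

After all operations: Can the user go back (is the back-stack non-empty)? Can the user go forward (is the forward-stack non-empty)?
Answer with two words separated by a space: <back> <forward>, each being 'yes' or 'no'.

Answer: yes yes

Derivation:
After 1 (visit(Y)): cur=Y back=1 fwd=0
After 2 (back): cur=HOME back=0 fwd=1
After 3 (forward): cur=Y back=1 fwd=0
After 4 (visit(H)): cur=H back=2 fwd=0
After 5 (back): cur=Y back=1 fwd=1
After 6 (back): cur=HOME back=0 fwd=2
After 7 (forward): cur=Y back=1 fwd=1
After 8 (visit(W)): cur=W back=2 fwd=0
After 9 (visit(C)): cur=C back=3 fwd=0
After 10 (visit(S)): cur=S back=4 fwd=0
After 11 (back): cur=C back=3 fwd=1
After 12 (back): cur=W back=2 fwd=2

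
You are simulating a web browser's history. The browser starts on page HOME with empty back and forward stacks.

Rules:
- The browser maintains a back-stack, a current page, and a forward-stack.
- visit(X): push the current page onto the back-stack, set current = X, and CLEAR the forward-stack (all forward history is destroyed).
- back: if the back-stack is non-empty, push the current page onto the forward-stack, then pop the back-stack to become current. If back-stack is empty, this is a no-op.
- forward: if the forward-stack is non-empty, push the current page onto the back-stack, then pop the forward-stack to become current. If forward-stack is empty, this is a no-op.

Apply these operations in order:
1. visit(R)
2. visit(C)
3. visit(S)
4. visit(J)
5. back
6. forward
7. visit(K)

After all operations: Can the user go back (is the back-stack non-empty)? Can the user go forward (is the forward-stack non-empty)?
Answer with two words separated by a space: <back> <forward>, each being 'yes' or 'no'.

Answer: yes no

Derivation:
After 1 (visit(R)): cur=R back=1 fwd=0
After 2 (visit(C)): cur=C back=2 fwd=0
After 3 (visit(S)): cur=S back=3 fwd=0
After 4 (visit(J)): cur=J back=4 fwd=0
After 5 (back): cur=S back=3 fwd=1
After 6 (forward): cur=J back=4 fwd=0
After 7 (visit(K)): cur=K back=5 fwd=0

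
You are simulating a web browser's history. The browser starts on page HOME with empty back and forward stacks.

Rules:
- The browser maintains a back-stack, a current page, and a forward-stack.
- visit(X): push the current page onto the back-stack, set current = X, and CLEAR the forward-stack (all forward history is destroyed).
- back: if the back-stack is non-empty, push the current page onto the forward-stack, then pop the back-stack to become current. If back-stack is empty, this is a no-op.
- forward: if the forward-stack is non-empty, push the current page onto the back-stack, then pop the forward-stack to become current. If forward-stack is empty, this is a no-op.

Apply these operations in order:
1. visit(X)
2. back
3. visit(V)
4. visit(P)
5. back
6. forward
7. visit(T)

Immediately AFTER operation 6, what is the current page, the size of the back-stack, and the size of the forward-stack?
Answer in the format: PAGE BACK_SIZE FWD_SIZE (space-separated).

After 1 (visit(X)): cur=X back=1 fwd=0
After 2 (back): cur=HOME back=0 fwd=1
After 3 (visit(V)): cur=V back=1 fwd=0
After 4 (visit(P)): cur=P back=2 fwd=0
After 5 (back): cur=V back=1 fwd=1
After 6 (forward): cur=P back=2 fwd=0

P 2 0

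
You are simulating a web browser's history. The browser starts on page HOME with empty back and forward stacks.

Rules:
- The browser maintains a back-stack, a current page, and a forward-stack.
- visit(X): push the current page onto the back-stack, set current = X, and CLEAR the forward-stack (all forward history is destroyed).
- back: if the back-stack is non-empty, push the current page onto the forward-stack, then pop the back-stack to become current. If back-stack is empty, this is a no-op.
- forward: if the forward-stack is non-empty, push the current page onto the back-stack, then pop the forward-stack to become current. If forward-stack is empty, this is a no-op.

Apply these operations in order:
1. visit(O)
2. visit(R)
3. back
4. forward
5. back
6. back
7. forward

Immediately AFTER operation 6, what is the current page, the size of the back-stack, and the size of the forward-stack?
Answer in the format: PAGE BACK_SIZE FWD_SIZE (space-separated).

After 1 (visit(O)): cur=O back=1 fwd=0
After 2 (visit(R)): cur=R back=2 fwd=0
After 3 (back): cur=O back=1 fwd=1
After 4 (forward): cur=R back=2 fwd=0
After 5 (back): cur=O back=1 fwd=1
After 6 (back): cur=HOME back=0 fwd=2

HOME 0 2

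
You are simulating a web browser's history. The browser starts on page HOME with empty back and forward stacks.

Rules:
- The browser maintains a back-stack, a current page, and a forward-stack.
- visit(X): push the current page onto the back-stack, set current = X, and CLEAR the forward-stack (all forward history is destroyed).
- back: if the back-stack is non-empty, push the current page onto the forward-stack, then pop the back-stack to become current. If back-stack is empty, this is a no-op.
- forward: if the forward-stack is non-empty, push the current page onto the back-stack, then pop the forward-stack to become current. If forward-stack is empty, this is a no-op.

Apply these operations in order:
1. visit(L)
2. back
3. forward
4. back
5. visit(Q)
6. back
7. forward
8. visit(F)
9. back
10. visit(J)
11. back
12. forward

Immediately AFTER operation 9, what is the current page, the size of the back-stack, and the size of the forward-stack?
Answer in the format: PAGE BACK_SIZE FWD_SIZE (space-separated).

After 1 (visit(L)): cur=L back=1 fwd=0
After 2 (back): cur=HOME back=0 fwd=1
After 3 (forward): cur=L back=1 fwd=0
After 4 (back): cur=HOME back=0 fwd=1
After 5 (visit(Q)): cur=Q back=1 fwd=0
After 6 (back): cur=HOME back=0 fwd=1
After 7 (forward): cur=Q back=1 fwd=0
After 8 (visit(F)): cur=F back=2 fwd=0
After 9 (back): cur=Q back=1 fwd=1

Q 1 1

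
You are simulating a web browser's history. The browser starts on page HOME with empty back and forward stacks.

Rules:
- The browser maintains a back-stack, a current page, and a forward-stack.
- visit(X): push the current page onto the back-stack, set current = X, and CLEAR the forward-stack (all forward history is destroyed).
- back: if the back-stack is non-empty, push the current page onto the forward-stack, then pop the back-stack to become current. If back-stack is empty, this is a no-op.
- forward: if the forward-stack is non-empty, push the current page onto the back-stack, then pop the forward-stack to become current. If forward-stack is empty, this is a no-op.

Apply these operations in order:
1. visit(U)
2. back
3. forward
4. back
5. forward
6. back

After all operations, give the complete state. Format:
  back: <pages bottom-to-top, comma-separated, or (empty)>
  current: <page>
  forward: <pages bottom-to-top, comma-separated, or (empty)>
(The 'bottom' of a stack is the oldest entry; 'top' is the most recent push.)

Answer: back: (empty)
current: HOME
forward: U

Derivation:
After 1 (visit(U)): cur=U back=1 fwd=0
After 2 (back): cur=HOME back=0 fwd=1
After 3 (forward): cur=U back=1 fwd=0
After 4 (back): cur=HOME back=0 fwd=1
After 5 (forward): cur=U back=1 fwd=0
After 6 (back): cur=HOME back=0 fwd=1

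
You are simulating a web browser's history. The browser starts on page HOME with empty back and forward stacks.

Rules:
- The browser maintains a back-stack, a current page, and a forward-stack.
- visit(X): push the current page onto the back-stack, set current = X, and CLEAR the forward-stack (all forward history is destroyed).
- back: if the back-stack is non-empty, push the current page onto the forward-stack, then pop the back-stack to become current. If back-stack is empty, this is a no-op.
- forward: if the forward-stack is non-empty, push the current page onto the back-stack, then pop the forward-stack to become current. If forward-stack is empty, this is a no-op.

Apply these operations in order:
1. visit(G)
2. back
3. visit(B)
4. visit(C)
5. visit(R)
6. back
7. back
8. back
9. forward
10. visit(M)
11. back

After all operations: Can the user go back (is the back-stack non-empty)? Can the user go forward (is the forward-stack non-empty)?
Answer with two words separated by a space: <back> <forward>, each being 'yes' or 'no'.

After 1 (visit(G)): cur=G back=1 fwd=0
After 2 (back): cur=HOME back=0 fwd=1
After 3 (visit(B)): cur=B back=1 fwd=0
After 4 (visit(C)): cur=C back=2 fwd=0
After 5 (visit(R)): cur=R back=3 fwd=0
After 6 (back): cur=C back=2 fwd=1
After 7 (back): cur=B back=1 fwd=2
After 8 (back): cur=HOME back=0 fwd=3
After 9 (forward): cur=B back=1 fwd=2
After 10 (visit(M)): cur=M back=2 fwd=0
After 11 (back): cur=B back=1 fwd=1

Answer: yes yes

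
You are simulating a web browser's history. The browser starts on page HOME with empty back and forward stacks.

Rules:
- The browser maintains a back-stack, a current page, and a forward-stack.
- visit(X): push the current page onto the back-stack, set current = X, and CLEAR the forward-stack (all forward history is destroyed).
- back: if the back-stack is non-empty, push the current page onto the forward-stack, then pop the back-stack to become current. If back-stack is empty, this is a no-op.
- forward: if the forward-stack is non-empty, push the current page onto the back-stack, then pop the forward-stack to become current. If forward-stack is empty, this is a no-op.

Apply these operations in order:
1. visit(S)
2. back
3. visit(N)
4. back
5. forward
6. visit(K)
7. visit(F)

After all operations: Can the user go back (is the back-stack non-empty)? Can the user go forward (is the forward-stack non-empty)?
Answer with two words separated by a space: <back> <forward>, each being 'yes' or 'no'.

Answer: yes no

Derivation:
After 1 (visit(S)): cur=S back=1 fwd=0
After 2 (back): cur=HOME back=0 fwd=1
After 3 (visit(N)): cur=N back=1 fwd=0
After 4 (back): cur=HOME back=0 fwd=1
After 5 (forward): cur=N back=1 fwd=0
After 6 (visit(K)): cur=K back=2 fwd=0
After 7 (visit(F)): cur=F back=3 fwd=0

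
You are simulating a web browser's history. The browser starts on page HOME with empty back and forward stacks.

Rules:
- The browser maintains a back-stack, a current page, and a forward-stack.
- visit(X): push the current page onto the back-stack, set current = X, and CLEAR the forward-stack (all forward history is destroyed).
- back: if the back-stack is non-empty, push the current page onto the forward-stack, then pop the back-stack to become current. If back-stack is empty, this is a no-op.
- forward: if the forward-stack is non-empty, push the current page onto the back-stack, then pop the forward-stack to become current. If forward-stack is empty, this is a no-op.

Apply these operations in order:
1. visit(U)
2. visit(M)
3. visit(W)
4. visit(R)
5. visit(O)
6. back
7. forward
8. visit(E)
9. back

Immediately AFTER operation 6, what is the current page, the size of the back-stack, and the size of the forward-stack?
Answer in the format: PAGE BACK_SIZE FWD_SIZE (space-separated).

After 1 (visit(U)): cur=U back=1 fwd=0
After 2 (visit(M)): cur=M back=2 fwd=0
After 3 (visit(W)): cur=W back=3 fwd=0
After 4 (visit(R)): cur=R back=4 fwd=0
After 5 (visit(O)): cur=O back=5 fwd=0
After 6 (back): cur=R back=4 fwd=1

R 4 1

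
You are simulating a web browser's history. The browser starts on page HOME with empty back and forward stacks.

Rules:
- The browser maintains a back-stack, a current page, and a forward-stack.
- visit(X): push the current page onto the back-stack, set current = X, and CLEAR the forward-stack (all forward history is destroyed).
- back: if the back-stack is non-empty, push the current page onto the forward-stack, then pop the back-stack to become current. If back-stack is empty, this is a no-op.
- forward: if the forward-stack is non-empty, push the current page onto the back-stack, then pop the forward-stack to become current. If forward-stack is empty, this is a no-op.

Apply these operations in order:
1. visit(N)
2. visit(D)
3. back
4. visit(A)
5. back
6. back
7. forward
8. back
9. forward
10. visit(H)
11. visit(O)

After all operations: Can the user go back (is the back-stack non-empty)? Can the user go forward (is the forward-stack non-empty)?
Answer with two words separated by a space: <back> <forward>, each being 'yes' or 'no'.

After 1 (visit(N)): cur=N back=1 fwd=0
After 2 (visit(D)): cur=D back=2 fwd=0
After 3 (back): cur=N back=1 fwd=1
After 4 (visit(A)): cur=A back=2 fwd=0
After 5 (back): cur=N back=1 fwd=1
After 6 (back): cur=HOME back=0 fwd=2
After 7 (forward): cur=N back=1 fwd=1
After 8 (back): cur=HOME back=0 fwd=2
After 9 (forward): cur=N back=1 fwd=1
After 10 (visit(H)): cur=H back=2 fwd=0
After 11 (visit(O)): cur=O back=3 fwd=0

Answer: yes no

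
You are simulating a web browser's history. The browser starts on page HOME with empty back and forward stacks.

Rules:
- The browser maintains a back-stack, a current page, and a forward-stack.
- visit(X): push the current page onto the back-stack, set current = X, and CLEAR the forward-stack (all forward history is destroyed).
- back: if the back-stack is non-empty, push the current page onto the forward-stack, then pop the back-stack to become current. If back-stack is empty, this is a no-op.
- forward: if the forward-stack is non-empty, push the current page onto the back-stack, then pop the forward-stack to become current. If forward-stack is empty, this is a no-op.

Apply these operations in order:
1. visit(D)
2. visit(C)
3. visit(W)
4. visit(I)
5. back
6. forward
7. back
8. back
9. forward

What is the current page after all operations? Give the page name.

After 1 (visit(D)): cur=D back=1 fwd=0
After 2 (visit(C)): cur=C back=2 fwd=0
After 3 (visit(W)): cur=W back=3 fwd=0
After 4 (visit(I)): cur=I back=4 fwd=0
After 5 (back): cur=W back=3 fwd=1
After 6 (forward): cur=I back=4 fwd=0
After 7 (back): cur=W back=3 fwd=1
After 8 (back): cur=C back=2 fwd=2
After 9 (forward): cur=W back=3 fwd=1

Answer: W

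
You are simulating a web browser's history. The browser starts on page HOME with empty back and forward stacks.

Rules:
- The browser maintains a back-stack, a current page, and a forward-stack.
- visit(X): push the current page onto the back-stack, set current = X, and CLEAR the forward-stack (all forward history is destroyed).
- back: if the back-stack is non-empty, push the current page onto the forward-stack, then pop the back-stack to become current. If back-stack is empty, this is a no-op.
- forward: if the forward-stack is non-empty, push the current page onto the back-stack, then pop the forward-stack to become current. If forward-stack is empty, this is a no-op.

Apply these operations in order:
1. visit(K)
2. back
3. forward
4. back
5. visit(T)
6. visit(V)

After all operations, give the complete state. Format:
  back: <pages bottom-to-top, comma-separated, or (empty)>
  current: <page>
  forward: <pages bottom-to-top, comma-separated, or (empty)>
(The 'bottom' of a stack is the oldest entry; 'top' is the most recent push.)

Answer: back: HOME,T
current: V
forward: (empty)

Derivation:
After 1 (visit(K)): cur=K back=1 fwd=0
After 2 (back): cur=HOME back=0 fwd=1
After 3 (forward): cur=K back=1 fwd=0
After 4 (back): cur=HOME back=0 fwd=1
After 5 (visit(T)): cur=T back=1 fwd=0
After 6 (visit(V)): cur=V back=2 fwd=0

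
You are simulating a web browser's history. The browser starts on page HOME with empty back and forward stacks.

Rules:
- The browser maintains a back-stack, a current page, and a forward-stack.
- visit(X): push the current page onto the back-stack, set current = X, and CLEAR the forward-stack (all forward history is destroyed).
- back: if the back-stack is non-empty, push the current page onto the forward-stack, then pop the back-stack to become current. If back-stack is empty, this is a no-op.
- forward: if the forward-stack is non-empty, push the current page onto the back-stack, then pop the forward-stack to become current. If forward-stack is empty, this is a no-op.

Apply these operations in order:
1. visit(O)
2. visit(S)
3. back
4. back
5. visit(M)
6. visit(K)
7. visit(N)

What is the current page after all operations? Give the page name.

Answer: N

Derivation:
After 1 (visit(O)): cur=O back=1 fwd=0
After 2 (visit(S)): cur=S back=2 fwd=0
After 3 (back): cur=O back=1 fwd=1
After 4 (back): cur=HOME back=0 fwd=2
After 5 (visit(M)): cur=M back=1 fwd=0
After 6 (visit(K)): cur=K back=2 fwd=0
After 7 (visit(N)): cur=N back=3 fwd=0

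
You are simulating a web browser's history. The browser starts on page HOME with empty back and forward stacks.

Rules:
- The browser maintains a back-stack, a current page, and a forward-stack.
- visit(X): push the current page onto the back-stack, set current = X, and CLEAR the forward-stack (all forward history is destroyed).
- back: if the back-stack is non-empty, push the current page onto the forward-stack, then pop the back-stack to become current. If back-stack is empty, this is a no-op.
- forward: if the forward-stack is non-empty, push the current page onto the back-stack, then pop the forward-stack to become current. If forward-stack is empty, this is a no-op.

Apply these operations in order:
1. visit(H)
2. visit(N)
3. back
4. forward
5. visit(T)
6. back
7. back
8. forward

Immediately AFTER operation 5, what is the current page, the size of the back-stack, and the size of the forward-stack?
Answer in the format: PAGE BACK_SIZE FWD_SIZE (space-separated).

After 1 (visit(H)): cur=H back=1 fwd=0
After 2 (visit(N)): cur=N back=2 fwd=0
After 3 (back): cur=H back=1 fwd=1
After 4 (forward): cur=N back=2 fwd=0
After 5 (visit(T)): cur=T back=3 fwd=0

T 3 0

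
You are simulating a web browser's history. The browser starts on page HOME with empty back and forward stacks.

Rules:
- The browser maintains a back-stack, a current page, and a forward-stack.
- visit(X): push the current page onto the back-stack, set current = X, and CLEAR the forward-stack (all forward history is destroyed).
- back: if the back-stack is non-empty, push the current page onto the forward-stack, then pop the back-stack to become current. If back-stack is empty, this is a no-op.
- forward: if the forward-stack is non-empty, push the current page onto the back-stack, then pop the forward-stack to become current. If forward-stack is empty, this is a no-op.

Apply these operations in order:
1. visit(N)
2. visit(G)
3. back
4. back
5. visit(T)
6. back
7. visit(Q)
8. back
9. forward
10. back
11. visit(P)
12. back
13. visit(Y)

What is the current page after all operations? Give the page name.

Answer: Y

Derivation:
After 1 (visit(N)): cur=N back=1 fwd=0
After 2 (visit(G)): cur=G back=2 fwd=0
After 3 (back): cur=N back=1 fwd=1
After 4 (back): cur=HOME back=0 fwd=2
After 5 (visit(T)): cur=T back=1 fwd=0
After 6 (back): cur=HOME back=0 fwd=1
After 7 (visit(Q)): cur=Q back=1 fwd=0
After 8 (back): cur=HOME back=0 fwd=1
After 9 (forward): cur=Q back=1 fwd=0
After 10 (back): cur=HOME back=0 fwd=1
After 11 (visit(P)): cur=P back=1 fwd=0
After 12 (back): cur=HOME back=0 fwd=1
After 13 (visit(Y)): cur=Y back=1 fwd=0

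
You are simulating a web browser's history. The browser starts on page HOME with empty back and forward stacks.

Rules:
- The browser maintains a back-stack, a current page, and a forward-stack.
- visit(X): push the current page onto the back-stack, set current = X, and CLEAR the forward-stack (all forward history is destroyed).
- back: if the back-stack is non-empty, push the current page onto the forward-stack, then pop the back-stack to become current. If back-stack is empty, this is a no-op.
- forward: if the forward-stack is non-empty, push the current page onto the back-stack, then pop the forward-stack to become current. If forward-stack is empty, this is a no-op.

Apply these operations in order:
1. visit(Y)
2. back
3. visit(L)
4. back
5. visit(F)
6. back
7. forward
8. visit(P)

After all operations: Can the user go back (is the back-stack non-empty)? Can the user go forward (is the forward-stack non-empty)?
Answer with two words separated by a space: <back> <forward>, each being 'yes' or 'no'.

After 1 (visit(Y)): cur=Y back=1 fwd=0
After 2 (back): cur=HOME back=0 fwd=1
After 3 (visit(L)): cur=L back=1 fwd=0
After 4 (back): cur=HOME back=0 fwd=1
After 5 (visit(F)): cur=F back=1 fwd=0
After 6 (back): cur=HOME back=0 fwd=1
After 7 (forward): cur=F back=1 fwd=0
After 8 (visit(P)): cur=P back=2 fwd=0

Answer: yes no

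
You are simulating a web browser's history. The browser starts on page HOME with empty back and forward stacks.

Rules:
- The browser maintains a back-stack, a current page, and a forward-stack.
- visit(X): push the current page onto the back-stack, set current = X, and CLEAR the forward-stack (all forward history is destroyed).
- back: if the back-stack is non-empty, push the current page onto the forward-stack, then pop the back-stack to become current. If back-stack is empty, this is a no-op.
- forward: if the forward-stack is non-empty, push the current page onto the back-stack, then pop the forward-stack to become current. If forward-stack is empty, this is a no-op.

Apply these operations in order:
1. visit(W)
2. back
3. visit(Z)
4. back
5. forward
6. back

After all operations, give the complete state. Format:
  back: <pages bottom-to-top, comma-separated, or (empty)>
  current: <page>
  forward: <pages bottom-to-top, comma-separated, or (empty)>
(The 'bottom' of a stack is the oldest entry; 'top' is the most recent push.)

After 1 (visit(W)): cur=W back=1 fwd=0
After 2 (back): cur=HOME back=0 fwd=1
After 3 (visit(Z)): cur=Z back=1 fwd=0
After 4 (back): cur=HOME back=0 fwd=1
After 5 (forward): cur=Z back=1 fwd=0
After 6 (back): cur=HOME back=0 fwd=1

Answer: back: (empty)
current: HOME
forward: Z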